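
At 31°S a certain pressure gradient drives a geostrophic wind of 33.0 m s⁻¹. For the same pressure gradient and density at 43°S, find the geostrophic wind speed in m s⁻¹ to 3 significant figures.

With the same pressure gradient and density, V_g ∝ 1/f ∝ 1/sin φ.
V₂ = V₁ · sin φ₁ / sin φ₂ = 33.0 × sin 31° / sin 43°
V₂ = 33.0 × 0.5150/0.6820 = 24.9 m s⁻¹

24.9 m s⁻¹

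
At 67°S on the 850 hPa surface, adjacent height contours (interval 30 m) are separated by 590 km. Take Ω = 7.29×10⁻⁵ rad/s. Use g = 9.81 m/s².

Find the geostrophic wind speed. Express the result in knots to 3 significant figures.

7.22 knots

Coriolis parameter at 67°S:
f = 2Ω sin φ = 2 × 7.29×10⁻⁵ × sin 67° = 1.34×10⁻⁴ s⁻¹
Height gradient: |∂Z/∂n| = 30 m / 590000 m = 5.08×10⁻⁵
On a pressure surface, geostrophic balance gives V_g = (g/f)|∂Z/∂n|:
V_g = 9.81 × 5.08×10⁻⁵ / 1.34×10⁻⁴ = 3.72 m/s
Converting: 3.72 m/s × 1.944 = 7.22 knots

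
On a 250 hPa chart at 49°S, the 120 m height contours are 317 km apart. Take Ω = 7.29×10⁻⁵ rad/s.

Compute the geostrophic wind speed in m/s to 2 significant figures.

34 m/s

Coriolis parameter at 49°S:
f = 2Ω sin φ = 2 × 7.29×10⁻⁵ × sin 49° = 1.10×10⁻⁴ s⁻¹
Height gradient: |∂Z/∂n| = 120 m / 317000 m = 3.79×10⁻⁴
On a pressure surface, geostrophic balance gives V_g = (g/f)|∂Z/∂n|:
V_g = 9.81 × 3.79×10⁻⁴ / 1.10×10⁻⁴ = 33.7 m/s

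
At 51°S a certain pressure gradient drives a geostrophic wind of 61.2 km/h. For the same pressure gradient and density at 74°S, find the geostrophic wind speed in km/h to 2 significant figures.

49 km/h

With the same pressure gradient and density, V_g ∝ 1/f ∝ 1/sin φ.
V₂ = V₁ · sin φ₁ / sin φ₂ = 61.2 × sin 51° / sin 74°
V₂ = 61.2 × 0.7771/0.9613 = 49 km/h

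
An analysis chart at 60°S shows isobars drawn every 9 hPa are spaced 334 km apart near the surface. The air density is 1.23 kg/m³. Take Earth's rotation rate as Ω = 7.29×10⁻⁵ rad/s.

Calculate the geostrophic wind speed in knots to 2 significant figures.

34 knots

Coriolis parameter at 60°S:
f = 2Ω sin φ = 2 × 7.29×10⁻⁵ × sin 60° = 1.26×10⁻⁴ s⁻¹
Pressure gradient: |∂P/∂n| = 900 Pa / 334000 m = 2.69×10⁻³ Pa/m
Geostrophic balance (pressure-gradient force = Coriolis force):
V_g = (1/(fρ)) |∂P/∂n| = 2.69×10⁻³ / (1.26×10⁻⁴ × 1.23) = 17.4 m/s
Converting: 17.4 m/s × 1.944 = 34 knots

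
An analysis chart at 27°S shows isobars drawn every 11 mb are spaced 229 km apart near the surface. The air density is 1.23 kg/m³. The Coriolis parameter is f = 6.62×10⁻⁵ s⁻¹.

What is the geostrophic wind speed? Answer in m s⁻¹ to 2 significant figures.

59 m s⁻¹

Pressure gradient: |∂P/∂n| = 1100 Pa / 229000 m = 4.80×10⁻³ Pa/m
Geostrophic balance (pressure-gradient force = Coriolis force):
V_g = (1/(fρ)) |∂P/∂n| = 4.80×10⁻³ / (6.62×10⁻⁵ × 1.23) = 59.0 m/s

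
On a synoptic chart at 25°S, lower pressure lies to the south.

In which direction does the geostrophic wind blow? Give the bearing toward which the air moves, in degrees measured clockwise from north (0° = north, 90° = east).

The pressure-gradient force points toward the south (bearing 180°).
Geostrophic balance: in the Southern Hemisphere the Coriolis force deflects motion to the left, so the geostrophic wind blows 90° to the left of the pressure-gradient force (low pressure on the right).
Rotating 180° by 90° counterclockwise gives 090° — the wind blows toward the east.

090°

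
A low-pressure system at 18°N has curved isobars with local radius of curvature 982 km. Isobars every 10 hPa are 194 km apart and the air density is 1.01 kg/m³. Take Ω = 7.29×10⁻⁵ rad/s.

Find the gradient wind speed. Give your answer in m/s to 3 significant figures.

52.0 m/s

Coriolis parameter at 18°N:
f = 2Ω sin φ = 2 × 7.29×10⁻⁵ × sin 18° = 4.51×10⁻⁵ s⁻¹
Pressure gradient: |∂P/∂n| = 1000 Pa / 194000 m = 5.15×10⁻³ Pa/m
Geostrophic speed: V_g = |∂P/∂n|/(fρ) = 5.15×10⁻³/(4.51×10⁻⁵ × 1.01) = 113 m/s
Around a low, centrifugal force acts outward with Coriolis, so pressure-gradient force balances both:
(1/ρ)|∂P/∂n| = fV + V²/R  →  V² + fR·V − fR·V_g = 0
With fR = 4.51×10⁻⁵ × 982×10³ m = 44.2 m/s:
V = [−fR + √((fR)² + 4 fR V_g)]/2 = [−44.2 + √(44.2² + 4×44.2×113)]/2 = 52 m/s
Subgeostrophic (V < V_g = 113 m/s), as expected around a low.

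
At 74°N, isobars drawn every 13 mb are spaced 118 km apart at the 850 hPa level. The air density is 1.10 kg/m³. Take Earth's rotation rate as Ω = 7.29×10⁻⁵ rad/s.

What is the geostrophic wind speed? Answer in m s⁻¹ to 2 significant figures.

Coriolis parameter at 74°N:
f = 2Ω sin φ = 2 × 7.29×10⁻⁵ × sin 74° = 1.40×10⁻⁴ s⁻¹
Pressure gradient: |∂P/∂n| = 1300 Pa / 118000 m = 1.10×10⁻² Pa/m
Geostrophic balance (pressure-gradient force = Coriolis force):
V_g = (1/(fρ)) |∂P/∂n| = 1.10×10⁻² / (1.40×10⁻⁴ × 1.10) = 71.5 m/s

71 m s⁻¹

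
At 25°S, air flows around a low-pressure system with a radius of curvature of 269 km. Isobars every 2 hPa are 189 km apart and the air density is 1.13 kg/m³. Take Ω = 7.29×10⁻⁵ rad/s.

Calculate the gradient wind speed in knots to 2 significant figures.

Coriolis parameter at 25°S:
f = 2Ω sin φ = 2 × 7.29×10⁻⁵ × sin 25° = 6.16×10⁻⁵ s⁻¹
Pressure gradient: |∂P/∂n| = 200 Pa / 189000 m = 1.06×10⁻³ Pa/m
Geostrophic speed: V_g = |∂P/∂n|/(fρ) = 1.06×10⁻³/(6.16×10⁻⁵ × 1.13) = 15.2 m/s
Around a low, centrifugal force acts outward with Coriolis, so pressure-gradient force balances both:
(1/ρ)|∂P/∂n| = fV + V²/R  →  V² + fR·V − fR·V_g = 0
With fR = 6.16×10⁻⁵ × 269×10³ m = 16.6 m/s:
V = [−fR + √((fR)² + 4 fR V_g)]/2 = [−16.6 + √(16.6² + 4×16.6×15.2)]/2 = 9.62 m/s
Subgeostrophic (V < V_g = 15.2 m/s), as expected around a low.
Converting: 9.62 m/s × 1.944 = 19 knots

19 knots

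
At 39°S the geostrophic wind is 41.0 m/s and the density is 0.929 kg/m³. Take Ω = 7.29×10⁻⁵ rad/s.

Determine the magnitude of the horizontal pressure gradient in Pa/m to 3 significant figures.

Coriolis parameter at 39°S:
f = 2Ω sin φ = 2 × 7.29×10⁻⁵ × sin 39° = 9.18×10⁻⁵ s⁻¹
Geostrophic balance rearranged: |∂P/∂n| = f ρ V_g
|∂P/∂n| = 9.18×10⁻⁵ × 0.929 × 41.0 = 3.49×10⁻³ Pa/m

3.49×10⁻³ Pa/m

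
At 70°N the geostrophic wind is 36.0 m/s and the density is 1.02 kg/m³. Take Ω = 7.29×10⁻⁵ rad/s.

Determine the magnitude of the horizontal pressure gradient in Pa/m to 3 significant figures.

Coriolis parameter at 70°N:
f = 2Ω sin φ = 2 × 7.29×10⁻⁵ × sin 70° = 1.37×10⁻⁴ s⁻¹
Geostrophic balance rearranged: |∂P/∂n| = f ρ V_g
|∂P/∂n| = 1.37×10⁻⁴ × 1.02 × 36.0 = 5.03×10⁻³ Pa/m

5.03×10⁻³ Pa/m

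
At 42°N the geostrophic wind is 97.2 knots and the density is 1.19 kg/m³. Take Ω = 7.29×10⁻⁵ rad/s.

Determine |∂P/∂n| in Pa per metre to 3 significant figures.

Coriolis parameter at 42°N:
f = 2Ω sin φ = 2 × 7.29×10⁻⁵ × sin 42° = 9.76×10⁻⁵ s⁻¹
Wind speed in SI: 97.2 knots = 50.0 m/s
Geostrophic balance rearranged: |∂P/∂n| = f ρ V_g
|∂P/∂n| = 9.76×10⁻⁵ × 1.19 × 50.0 = 5.81×10⁻³ Pa/m

5.81×10⁻³ Pa/m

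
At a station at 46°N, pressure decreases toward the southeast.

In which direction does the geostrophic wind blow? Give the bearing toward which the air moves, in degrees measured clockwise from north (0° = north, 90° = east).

225°

The pressure-gradient force points toward the southeast (bearing 135°).
Geostrophic balance: in the Northern Hemisphere the Coriolis force deflects motion to the right, so the geostrophic wind blows 90° to the right of the pressure-gradient force (low pressure on the left).
Rotating 135° by 90° clockwise gives 225° — the wind blows toward the southwest.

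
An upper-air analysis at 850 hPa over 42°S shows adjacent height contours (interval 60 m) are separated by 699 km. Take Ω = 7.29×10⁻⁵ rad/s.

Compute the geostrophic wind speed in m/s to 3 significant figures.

Coriolis parameter at 42°S:
f = 2Ω sin φ = 2 × 7.29×10⁻⁵ × sin 42° = 9.76×10⁻⁵ s⁻¹
Height gradient: |∂Z/∂n| = 60 m / 699000 m = 8.58×10⁻⁵
On a pressure surface, geostrophic balance gives V_g = (g/f)|∂Z/∂n|:
V_g = 9.81 × 8.58×10⁻⁵ / 9.76×10⁻⁵ = 8.63 m/s

8.63 m/s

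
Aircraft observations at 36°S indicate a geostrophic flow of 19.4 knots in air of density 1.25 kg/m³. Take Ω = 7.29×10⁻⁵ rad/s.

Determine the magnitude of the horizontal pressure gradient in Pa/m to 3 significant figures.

1.07×10⁻³ Pa/m

Coriolis parameter at 36°S:
f = 2Ω sin φ = 2 × 7.29×10⁻⁵ × sin 36° = 8.57×10⁻⁵ s⁻¹
Wind speed in SI: 19.4 knots = 9.98 m/s
Geostrophic balance rearranged: |∂P/∂n| = f ρ V_g
|∂P/∂n| = 8.57×10⁻⁵ × 1.25 × 9.98 = 1.07×10⁻³ Pa/m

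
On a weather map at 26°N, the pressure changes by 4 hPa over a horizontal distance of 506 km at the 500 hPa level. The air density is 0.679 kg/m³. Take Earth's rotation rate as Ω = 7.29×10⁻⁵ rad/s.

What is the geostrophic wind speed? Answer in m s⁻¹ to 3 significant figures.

Coriolis parameter at 26°N:
f = 2Ω sin φ = 2 × 7.29×10⁻⁵ × sin 26° = 6.39×10⁻⁵ s⁻¹
Pressure gradient: |∂P/∂n| = 400 Pa / 506000 m = 7.91×10⁻⁴ Pa/m
Geostrophic balance (pressure-gradient force = Coriolis force):
V_g = (1/(fρ)) |∂P/∂n| = 7.91×10⁻⁴ / (6.39×10⁻⁵ × 0.679) = 18.2 m/s

18.2 m s⁻¹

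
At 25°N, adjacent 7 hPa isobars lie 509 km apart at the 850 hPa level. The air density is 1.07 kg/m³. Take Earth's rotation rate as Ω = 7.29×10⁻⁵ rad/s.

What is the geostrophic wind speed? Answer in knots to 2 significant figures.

Coriolis parameter at 25°N:
f = 2Ω sin φ = 2 × 7.29×10⁻⁵ × sin 25° = 6.16×10⁻⁵ s⁻¹
Pressure gradient: |∂P/∂n| = 700 Pa / 509000 m = 1.38×10⁻³ Pa/m
Geostrophic balance (pressure-gradient force = Coriolis force):
V_g = (1/(fρ)) |∂P/∂n| = 1.38×10⁻³ / (6.16×10⁻⁵ × 1.07) = 20.9 m/s
Converting: 20.9 m/s × 1.944 = 41 knots

41 knots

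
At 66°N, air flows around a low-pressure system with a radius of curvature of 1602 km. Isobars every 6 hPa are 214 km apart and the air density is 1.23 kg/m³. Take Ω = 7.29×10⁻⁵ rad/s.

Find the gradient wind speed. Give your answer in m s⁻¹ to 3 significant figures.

15.9 m s⁻¹

Coriolis parameter at 66°N:
f = 2Ω sin φ = 2 × 7.29×10⁻⁵ × sin 66° = 1.33×10⁻⁴ s⁻¹
Pressure gradient: |∂P/∂n| = 600 Pa / 214000 m = 2.80×10⁻³ Pa/m
Geostrophic speed: V_g = |∂P/∂n|/(fρ) = 2.80×10⁻³/(1.33×10⁻⁴ × 1.23) = 17.1 m/s
Around a low, centrifugal force acts outward with Coriolis, so pressure-gradient force balances both:
(1/ρ)|∂P/∂n| = fV + V²/R  →  V² + fR·V − fR·V_g = 0
With fR = 1.33×10⁻⁴ × 1602×10³ m = 213 m/s:
V = [−fR + √((fR)² + 4 fR V_g)]/2 = [−213 + √(213² + 4×213×17.1)]/2 = 15.9 m/s
Subgeostrophic (V < V_g = 17.1 m/s), as expected around a low.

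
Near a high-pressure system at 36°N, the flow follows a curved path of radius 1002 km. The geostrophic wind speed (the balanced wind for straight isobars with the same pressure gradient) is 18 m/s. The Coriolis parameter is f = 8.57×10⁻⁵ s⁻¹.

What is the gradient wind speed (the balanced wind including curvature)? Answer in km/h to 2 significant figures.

92 km/h

Around a high, pressure-gradient force acts outward with centrifugal, so Coriolis balances both:
fV = (1/ρ)|∂P/∂n| + V²/R  →  V² − fR·V + fR·V_g = 0
With fR = 8.57×10⁻⁵ × 1002×10³ m = 85.9 m/s:
V = [fR − √((fR)² − 4 fR V_g)]/2 = [85.9 − √(85.9² − 4×85.9×18)]/2 = 25.7 m/s
Supergeostrophic (V > V_g = 18 m/s), as expected around a high.
Converting: 25.7 m/s × 3.6 = 92 km/h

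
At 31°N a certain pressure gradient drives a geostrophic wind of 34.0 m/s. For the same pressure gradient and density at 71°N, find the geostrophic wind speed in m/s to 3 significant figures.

18.5 m/s

With the same pressure gradient and density, V_g ∝ 1/f ∝ 1/sin φ.
V₂ = V₁ · sin φ₁ / sin φ₂ = 34.0 × sin 31° / sin 71°
V₂ = 34.0 × 0.5150/0.9455 = 18.5 m/s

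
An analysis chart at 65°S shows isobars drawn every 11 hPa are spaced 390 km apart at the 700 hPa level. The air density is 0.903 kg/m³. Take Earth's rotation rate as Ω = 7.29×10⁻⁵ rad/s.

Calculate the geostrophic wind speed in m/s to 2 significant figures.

Coriolis parameter at 65°S:
f = 2Ω sin φ = 2 × 7.29×10⁻⁵ × sin 65° = 1.32×10⁻⁴ s⁻¹
Pressure gradient: |∂P/∂n| = 1100 Pa / 390000 m = 2.82×10⁻³ Pa/m
Geostrophic balance (pressure-gradient force = Coriolis force):
V_g = (1/(fρ)) |∂P/∂n| = 2.82×10⁻³ / (1.32×10⁻⁴ × 0.903) = 23.6 m/s

24 m/s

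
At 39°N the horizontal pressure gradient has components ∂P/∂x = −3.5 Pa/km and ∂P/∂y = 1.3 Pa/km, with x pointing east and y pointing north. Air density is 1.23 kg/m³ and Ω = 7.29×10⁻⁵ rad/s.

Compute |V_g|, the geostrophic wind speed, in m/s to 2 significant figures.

33 m/s

Coriolis parameter at 39°N:
f = 2Ω sin φ = 2 × 7.29×10⁻⁵ × sin 39° = 9.18×10⁻⁵ s⁻¹
Component geostrophic relations (x east, y north):
u_g = −(1/(fρ)) ∂P/∂y,  v_g = (1/(fρ)) ∂P/∂x
u_g = −(1.3×10⁻³)/(9.18×10⁻⁵ × 1.23) = −11.5 m/s;  v_g = (−3.5×10⁻³)/(9.18×10⁻⁵ × 1.23) = −31.0 m/s
|V_g| = √(u_g² + v_g²) = 33.1 m/s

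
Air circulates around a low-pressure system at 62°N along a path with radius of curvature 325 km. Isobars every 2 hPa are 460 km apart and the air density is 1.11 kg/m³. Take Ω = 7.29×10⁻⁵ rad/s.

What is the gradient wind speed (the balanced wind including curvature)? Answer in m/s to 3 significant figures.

2.85 m/s

Coriolis parameter at 62°N:
f = 2Ω sin φ = 2 × 7.29×10⁻⁵ × sin 62° = 1.29×10⁻⁴ s⁻¹
Pressure gradient: |∂P/∂n| = 200 Pa / 460000 m = 4.35×10⁻⁴ Pa/m
Geostrophic speed: V_g = |∂P/∂n|/(fρ) = 4.35×10⁻⁴/(1.29×10⁻⁴ × 1.11) = 3.04 m/s
Around a low, centrifugal force acts outward with Coriolis, so pressure-gradient force balances both:
(1/ρ)|∂P/∂n| = fV + V²/R  →  V² + fR·V − fR·V_g = 0
With fR = 1.29×10⁻⁴ × 325×10³ m = 41.8 m/s:
V = [−fR + √((fR)² + 4 fR V_g)]/2 = [−41.8 + √(41.8² + 4×41.8×3.04)]/2 = 2.85 m/s
Subgeostrophic (V < V_g = 3.04 m/s), as expected around a low.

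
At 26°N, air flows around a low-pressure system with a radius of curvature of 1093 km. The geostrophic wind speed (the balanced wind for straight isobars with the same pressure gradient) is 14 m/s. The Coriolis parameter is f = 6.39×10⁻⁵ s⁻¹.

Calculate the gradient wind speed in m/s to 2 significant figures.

Around a low, centrifugal force acts outward with Coriolis, so pressure-gradient force balances both:
(1/ρ)|∂P/∂n| = fV + V²/R  →  V² + fR·V − fR·V_g = 0
With fR = 6.39×10⁻⁵ × 1093×10³ m = 69.8 m/s:
V = [−fR + √((fR)² + 4 fR V_g)]/2 = [−69.8 + √(69.8² + 4×69.8×14)]/2 = 12 m/s
Subgeostrophic (V < V_g = 14 m/s), as expected around a low.

12 m/s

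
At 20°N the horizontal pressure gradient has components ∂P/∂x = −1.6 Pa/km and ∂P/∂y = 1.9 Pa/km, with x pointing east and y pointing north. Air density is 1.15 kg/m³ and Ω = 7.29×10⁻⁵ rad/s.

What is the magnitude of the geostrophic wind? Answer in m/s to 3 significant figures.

Coriolis parameter at 20°N:
f = 2Ω sin φ = 2 × 7.29×10⁻⁵ × sin 20° = 4.99×10⁻⁵ s⁻¹
Component geostrophic relations (x east, y north):
u_g = −(1/(fρ)) ∂P/∂y,  v_g = (1/(fρ)) ∂P/∂x
u_g = −(1.9×10⁻³)/(4.99×10⁻⁵ × 1.15) = −33.1 m/s;  v_g = (−1.6×10⁻³)/(4.99×10⁻⁵ × 1.15) = −27.9 m/s
|V_g| = √(u_g² + v_g²) = 43.3 m/s

43.3 m/s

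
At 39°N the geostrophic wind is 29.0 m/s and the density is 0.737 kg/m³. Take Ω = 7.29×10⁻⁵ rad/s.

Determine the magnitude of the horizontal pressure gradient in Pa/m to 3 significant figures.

1.96×10⁻³ Pa/m

Coriolis parameter at 39°N:
f = 2Ω sin φ = 2 × 7.29×10⁻⁵ × sin 39° = 9.18×10⁻⁵ s⁻¹
Geostrophic balance rearranged: |∂P/∂n| = f ρ V_g
|∂P/∂n| = 9.18×10⁻⁵ × 0.737 × 29.0 = 1.96×10⁻³ Pa/m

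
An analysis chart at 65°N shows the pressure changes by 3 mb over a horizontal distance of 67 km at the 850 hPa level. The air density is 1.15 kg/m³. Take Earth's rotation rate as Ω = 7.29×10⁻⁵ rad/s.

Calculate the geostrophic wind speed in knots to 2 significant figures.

57 knots

Coriolis parameter at 65°N:
f = 2Ω sin φ = 2 × 7.29×10⁻⁵ × sin 65° = 1.32×10⁻⁴ s⁻¹
Pressure gradient: |∂P/∂n| = 300 Pa / 67000 m = 4.48×10⁻³ Pa/m
Geostrophic balance (pressure-gradient force = Coriolis force):
V_g = (1/(fρ)) |∂P/∂n| = 4.48×10⁻³ / (1.32×10⁻⁴ × 1.15) = 29.5 m/s
Converting: 29.5 m/s × 1.944 = 57 knots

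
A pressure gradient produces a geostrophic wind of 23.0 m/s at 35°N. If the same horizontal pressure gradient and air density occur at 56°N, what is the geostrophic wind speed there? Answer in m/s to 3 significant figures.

15.9 m/s

With the same pressure gradient and density, V_g ∝ 1/f ∝ 1/sin φ.
V₂ = V₁ · sin φ₁ / sin φ₂ = 23.0 × sin 35° / sin 56°
V₂ = 23.0 × 0.5736/0.8290 = 15.9 m/s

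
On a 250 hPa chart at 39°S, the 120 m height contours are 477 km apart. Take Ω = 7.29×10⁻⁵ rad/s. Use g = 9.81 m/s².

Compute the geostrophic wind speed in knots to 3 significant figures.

Coriolis parameter at 39°S:
f = 2Ω sin φ = 2 × 7.29×10⁻⁵ × sin 39° = 9.18×10⁻⁵ s⁻¹
Height gradient: |∂Z/∂n| = 120 m / 477000 m = 2.52×10⁻⁴
On a pressure surface, geostrophic balance gives V_g = (g/f)|∂Z/∂n|:
V_g = 9.81 × 2.52×10⁻⁴ / 9.18×10⁻⁵ = 26.9 m/s
Converting: 26.9 m/s × 1.944 = 52.3 knots

52.3 knots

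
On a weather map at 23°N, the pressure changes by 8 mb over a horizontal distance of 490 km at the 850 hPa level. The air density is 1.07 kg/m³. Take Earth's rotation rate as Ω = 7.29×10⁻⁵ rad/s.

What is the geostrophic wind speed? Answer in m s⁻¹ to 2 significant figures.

27 m s⁻¹

Coriolis parameter at 23°N:
f = 2Ω sin φ = 2 × 7.29×10⁻⁵ × sin 23° = 5.70×10⁻⁵ s⁻¹
Pressure gradient: |∂P/∂n| = 800 Pa / 490000 m = 1.63×10⁻³ Pa/m
Geostrophic balance (pressure-gradient force = Coriolis force):
V_g = (1/(fρ)) |∂P/∂n| = 1.63×10⁻³ / (5.70×10⁻⁵ × 1.07) = 26.8 m/s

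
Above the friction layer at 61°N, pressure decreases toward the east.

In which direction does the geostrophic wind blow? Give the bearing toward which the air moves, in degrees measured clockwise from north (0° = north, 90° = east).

The pressure-gradient force points toward the east (bearing 090°).
Geostrophic balance: in the Northern Hemisphere the Coriolis force deflects motion to the right, so the geostrophic wind blows 90° to the right of the pressure-gradient force (low pressure on the left).
Rotating 090° by 90° clockwise gives 180° — the wind blows toward the south.

180°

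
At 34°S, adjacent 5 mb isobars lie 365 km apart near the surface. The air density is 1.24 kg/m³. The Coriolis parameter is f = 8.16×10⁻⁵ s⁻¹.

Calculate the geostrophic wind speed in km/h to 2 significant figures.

49 km/h

Pressure gradient: |∂P/∂n| = 500 Pa / 365000 m = 1.37×10⁻³ Pa/m
Geostrophic balance (pressure-gradient force = Coriolis force):
V_g = (1/(fρ)) |∂P/∂n| = 1.37×10⁻³ / (8.16×10⁻⁵ × 1.24) = 13.5 m/s
Converting: 13.5 m/s × 3.6 = 49 km/h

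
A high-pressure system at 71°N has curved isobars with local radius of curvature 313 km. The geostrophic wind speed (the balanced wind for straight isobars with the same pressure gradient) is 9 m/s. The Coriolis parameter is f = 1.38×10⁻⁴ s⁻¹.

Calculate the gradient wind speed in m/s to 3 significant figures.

Around a high, pressure-gradient force acts outward with centrifugal, so Coriolis balances both:
fV = (1/ρ)|∂P/∂n| + V²/R  →  V² − fR·V + fR·V_g = 0
With fR = 1.38×10⁻⁴ × 313×10³ m = 43.2 m/s:
V = [fR − √((fR)² − 4 fR V_g)]/2 = [43.2 − √(43.2² − 4×43.2×9)]/2 = 12.8 m/s
Supergeostrophic (V > V_g = 9 m/s), as expected around a high.

12.8 m/s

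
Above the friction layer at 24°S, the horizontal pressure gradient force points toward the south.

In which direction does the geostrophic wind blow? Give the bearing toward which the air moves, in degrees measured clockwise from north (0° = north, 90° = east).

090°

The pressure-gradient force points toward the south (bearing 180°).
Geostrophic balance: in the Southern Hemisphere the Coriolis force deflects motion to the left, so the geostrophic wind blows 90° to the left of the pressure-gradient force (low pressure on the right).
Rotating 180° by 90° counterclockwise gives 090° — the wind blows toward the east.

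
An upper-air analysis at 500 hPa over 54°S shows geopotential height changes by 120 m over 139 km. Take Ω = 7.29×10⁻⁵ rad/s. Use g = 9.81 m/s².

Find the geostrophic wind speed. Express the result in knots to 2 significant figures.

Coriolis parameter at 54°S:
f = 2Ω sin φ = 2 × 7.29×10⁻⁵ × sin 54° = 1.18×10⁻⁴ s⁻¹
Height gradient: |∂Z/∂n| = 120 m / 139000 m = 8.63×10⁻⁴
On a pressure surface, geostrophic balance gives V_g = (g/f)|∂Z/∂n|:
V_g = 9.81 × 8.63×10⁻⁴ / 1.18×10⁻⁴ = 71.8 m/s
Converting: 71.8 m/s × 1.944 = 140 knots

140 knots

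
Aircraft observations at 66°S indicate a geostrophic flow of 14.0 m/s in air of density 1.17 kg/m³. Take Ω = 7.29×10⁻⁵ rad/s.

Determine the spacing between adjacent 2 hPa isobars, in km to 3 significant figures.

Coriolis parameter at 66°S:
f = 2Ω sin φ = 2 × 7.29×10⁻⁵ × sin 66° = 1.33×10⁻⁴ s⁻¹
Geostrophic balance rearranged: |∂P/∂n| = f ρ V_g
|∂P/∂n| = 1.33×10⁻⁴ × 1.17 × 14.0 = 2.18×10⁻³ Pa/m
Isobar spacing: Δn = ΔP/|∂P/∂n| = 200 Pa / 2.18×10⁻³ Pa/m = 91670 m ≈ 91.7 km

91.7 km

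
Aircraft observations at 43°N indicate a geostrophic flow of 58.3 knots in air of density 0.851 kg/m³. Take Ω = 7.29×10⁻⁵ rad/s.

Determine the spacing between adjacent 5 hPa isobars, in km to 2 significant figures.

Coriolis parameter at 43°N:
f = 2Ω sin φ = 2 × 7.29×10⁻⁵ × sin 43° = 9.94×10⁻⁵ s⁻¹
Wind speed in SI: 58.3 knots = 30.0 m/s
Geostrophic balance rearranged: |∂P/∂n| = f ρ V_g
|∂P/∂n| = 9.94×10⁻⁵ × 0.851 × 30.0 = 2.54×10⁻³ Pa/m
Isobar spacing: Δn = ΔP/|∂P/∂n| = 500 Pa / 2.54×10⁻³ Pa/m = 197012 m ≈ 200 km

200 km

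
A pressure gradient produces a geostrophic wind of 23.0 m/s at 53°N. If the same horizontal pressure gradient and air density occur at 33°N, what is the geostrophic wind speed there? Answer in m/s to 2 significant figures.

34 m/s

With the same pressure gradient and density, V_g ∝ 1/f ∝ 1/sin φ.
V₂ = V₁ · sin φ₁ / sin φ₂ = 23.0 × sin 53° / sin 33°
V₂ = 23.0 × 0.7986/0.5446 = 34 m/s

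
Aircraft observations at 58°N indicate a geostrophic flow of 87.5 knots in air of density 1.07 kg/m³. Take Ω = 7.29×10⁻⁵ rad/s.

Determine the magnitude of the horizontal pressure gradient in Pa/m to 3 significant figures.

5.96×10⁻³ Pa/m

Coriolis parameter at 58°N:
f = 2Ω sin φ = 2 × 7.29×10⁻⁵ × sin 58° = 1.24×10⁻⁴ s⁻¹
Wind speed in SI: 87.5 knots = 45.0 m/s
Geostrophic balance rearranged: |∂P/∂n| = f ρ V_g
|∂P/∂n| = 1.24×10⁻⁴ × 1.07 × 45.0 = 5.96×10⁻³ Pa/m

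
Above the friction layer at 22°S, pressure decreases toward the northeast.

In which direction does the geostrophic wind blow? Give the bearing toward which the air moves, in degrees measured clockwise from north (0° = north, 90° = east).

The pressure-gradient force points toward the northeast (bearing 045°).
Geostrophic balance: in the Southern Hemisphere the Coriolis force deflects motion to the left, so the geostrophic wind blows 90° to the left of the pressure-gradient force (low pressure on the right).
Rotating 045° by 90° counterclockwise gives 315° — the wind blows toward the northwest.

315°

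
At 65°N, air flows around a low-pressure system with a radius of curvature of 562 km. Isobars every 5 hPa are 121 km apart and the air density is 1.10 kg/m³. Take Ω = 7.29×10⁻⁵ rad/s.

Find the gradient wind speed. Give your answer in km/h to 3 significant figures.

79.0 km/h

Coriolis parameter at 65°N:
f = 2Ω sin φ = 2 × 7.29×10⁻⁵ × sin 65° = 1.32×10⁻⁴ s⁻¹
Pressure gradient: |∂P/∂n| = 500 Pa / 121000 m = 4.13×10⁻³ Pa/m
Geostrophic speed: V_g = |∂P/∂n|/(fρ) = 4.13×10⁻³/(1.32×10⁻⁴ × 1.10) = 28.4 m/s
Around a low, centrifugal force acts outward with Coriolis, so pressure-gradient force balances both:
(1/ρ)|∂P/∂n| = fV + V²/R  →  V² + fR·V − fR·V_g = 0
With fR = 1.32×10⁻⁴ × 562×10³ m = 74.3 m/s:
V = [−fR + √((fR)² + 4 fR V_g)]/2 = [−74.3 + √(74.3² + 4×74.3×28.4)]/2 = 21.9 m/s
Subgeostrophic (V < V_g = 28.4 m/s), as expected around a low.
Converting: 21.9 m/s × 3.6 = 79.0 km/h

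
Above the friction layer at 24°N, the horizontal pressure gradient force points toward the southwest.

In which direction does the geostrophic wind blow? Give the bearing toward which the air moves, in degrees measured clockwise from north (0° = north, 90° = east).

The pressure-gradient force points toward the southwest (bearing 225°).
Geostrophic balance: in the Northern Hemisphere the Coriolis force deflects motion to the right, so the geostrophic wind blows 90° to the right of the pressure-gradient force (low pressure on the left).
Rotating 225° by 90° clockwise gives 315° — the wind blows toward the northwest.

315°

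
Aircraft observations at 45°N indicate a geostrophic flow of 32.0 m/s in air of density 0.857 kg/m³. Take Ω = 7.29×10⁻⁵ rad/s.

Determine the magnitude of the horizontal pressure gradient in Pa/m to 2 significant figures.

Coriolis parameter at 45°N:
f = 2Ω sin φ = 2 × 7.29×10⁻⁵ × sin 45° = 1.03×10⁻⁴ s⁻¹
Geostrophic balance rearranged: |∂P/∂n| = f ρ V_g
|∂P/∂n| = 1.03×10⁻⁴ × 0.857 × 32.0 = 2.83×10⁻³ Pa/m

2.8×10⁻³ Pa/m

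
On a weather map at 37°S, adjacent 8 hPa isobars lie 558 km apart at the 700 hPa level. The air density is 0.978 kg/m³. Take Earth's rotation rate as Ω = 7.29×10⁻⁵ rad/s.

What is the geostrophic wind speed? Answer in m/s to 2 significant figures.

17 m/s

Coriolis parameter at 37°S:
f = 2Ω sin φ = 2 × 7.29×10⁻⁵ × sin 37° = 8.77×10⁻⁵ s⁻¹
Pressure gradient: |∂P/∂n| = 800 Pa / 558000 m = 1.43×10⁻³ Pa/m
Geostrophic balance (pressure-gradient force = Coriolis force):
V_g = (1/(fρ)) |∂P/∂n| = 1.43×10⁻³ / (8.77×10⁻⁵ × 0.978) = 16.7 m/s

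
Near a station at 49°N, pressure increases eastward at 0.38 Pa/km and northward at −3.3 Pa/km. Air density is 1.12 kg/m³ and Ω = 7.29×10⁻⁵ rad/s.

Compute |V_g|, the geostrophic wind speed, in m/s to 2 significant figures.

Coriolis parameter at 49°N:
f = 2Ω sin φ = 2 × 7.29×10⁻⁵ × sin 49° = 1.10×10⁻⁴ s⁻¹
Component geostrophic relations (x east, y north):
u_g = −(1/(fρ)) ∂P/∂y,  v_g = (1/(fρ)) ∂P/∂x
u_g = −(−3.3×10⁻³)/(1.10×10⁻⁴ × 1.12) = 26.8 m/s;  v_g = (0.38×10⁻³)/(1.10×10⁻⁴ × 1.12) = 3.08 m/s
|V_g| = √(u_g² + v_g²) = 27.0 m/s

27 m/s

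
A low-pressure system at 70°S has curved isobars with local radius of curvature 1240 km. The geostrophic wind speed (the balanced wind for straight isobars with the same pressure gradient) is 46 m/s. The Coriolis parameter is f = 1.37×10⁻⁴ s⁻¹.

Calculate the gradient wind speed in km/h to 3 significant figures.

136 km/h

Around a low, centrifugal force acts outward with Coriolis, so pressure-gradient force balances both:
(1/ρ)|∂P/∂n| = fV + V²/R  →  V² + fR·V − fR·V_g = 0
With fR = 1.37×10⁻⁴ × 1240×10³ m = 170 m/s:
V = [−fR + √((fR)² + 4 fR V_g)]/2 = [−170 + √(170² + 4×170×46)]/2 = 37.7 m/s
Subgeostrophic (V < V_g = 46 m/s), as expected around a low.
Converting: 37.7 m/s × 3.6 = 136 km/h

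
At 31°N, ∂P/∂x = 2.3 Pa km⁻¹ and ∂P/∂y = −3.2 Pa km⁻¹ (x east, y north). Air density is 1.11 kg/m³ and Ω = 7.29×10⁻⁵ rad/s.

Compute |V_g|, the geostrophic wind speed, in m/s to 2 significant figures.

Coriolis parameter at 31°N:
f = 2Ω sin φ = 2 × 7.29×10⁻⁵ × sin 31° = 7.51×10⁻⁵ s⁻¹
Component geostrophic relations (x east, y north):
u_g = −(1/(fρ)) ∂P/∂y,  v_g = (1/(fρ)) ∂P/∂x
u_g = −(−3.2×10⁻³)/(7.51×10⁻⁵ × 1.11) = 38.4 m/s;  v_g = (2.3×10⁻³)/(7.51×10⁻⁵ × 1.11) = 27.6 m/s
|V_g| = √(u_g² + v_g²) = 47.3 m/s

47 m/s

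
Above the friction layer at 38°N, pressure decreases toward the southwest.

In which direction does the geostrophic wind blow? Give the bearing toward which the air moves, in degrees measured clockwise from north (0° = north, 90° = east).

The pressure-gradient force points toward the southwest (bearing 225°).
Geostrophic balance: in the Northern Hemisphere the Coriolis force deflects motion to the right, so the geostrophic wind blows 90° to the right of the pressure-gradient force (low pressure on the left).
Rotating 225° by 90° clockwise gives 315° — the wind blows toward the northwest.

315°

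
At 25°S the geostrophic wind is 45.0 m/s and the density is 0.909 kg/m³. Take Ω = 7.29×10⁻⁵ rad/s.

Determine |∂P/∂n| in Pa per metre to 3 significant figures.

Coriolis parameter at 25°S:
f = 2Ω sin φ = 2 × 7.29×10⁻⁵ × sin 25° = 6.16×10⁻⁵ s⁻¹
Geostrophic balance rearranged: |∂P/∂n| = f ρ V_g
|∂P/∂n| = 6.16×10⁻⁵ × 0.909 × 45.0 = 2.52×10⁻³ Pa/m

2.52×10⁻³ Pa/m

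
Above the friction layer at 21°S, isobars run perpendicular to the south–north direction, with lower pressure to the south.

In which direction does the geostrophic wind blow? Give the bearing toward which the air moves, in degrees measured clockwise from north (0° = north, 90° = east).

The pressure-gradient force points toward the south (bearing 180°).
Geostrophic balance: in the Southern Hemisphere the Coriolis force deflects motion to the left, so the geostrophic wind blows 90° to the left of the pressure-gradient force (low pressure on the right).
Rotating 180° by 90° counterclockwise gives 090° — the wind blows toward the east.

090°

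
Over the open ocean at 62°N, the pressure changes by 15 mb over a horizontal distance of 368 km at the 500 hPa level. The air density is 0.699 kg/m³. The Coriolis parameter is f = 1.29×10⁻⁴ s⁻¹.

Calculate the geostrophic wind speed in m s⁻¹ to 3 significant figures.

Pressure gradient: |∂P/∂n| = 1500 Pa / 368000 m = 4.08×10⁻³ Pa/m
Geostrophic balance (pressure-gradient force = Coriolis force):
V_g = (1/(fρ)) |∂P/∂n| = 4.08×10⁻³ / (1.29×10⁻⁴ × 0.699) = 45.2 m/s

45.2 m s⁻¹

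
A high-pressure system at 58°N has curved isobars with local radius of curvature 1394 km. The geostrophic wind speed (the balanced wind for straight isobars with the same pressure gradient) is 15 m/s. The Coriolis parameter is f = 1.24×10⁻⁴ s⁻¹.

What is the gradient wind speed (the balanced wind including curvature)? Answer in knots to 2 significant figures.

32 knots

Around a high, pressure-gradient force acts outward with centrifugal, so Coriolis balances both:
fV = (1/ρ)|∂P/∂n| + V²/R  →  V² − fR·V + fR·V_g = 0
With fR = 1.24×10⁻⁴ × 1394×10³ m = 173 m/s:
V = [fR − √((fR)² − 4 fR V_g)]/2 = [173 − √(173² − 4×173×15)]/2 = 16.6 m/s
Supergeostrophic (V > V_g = 15 m/s), as expected around a high.
Converting: 16.6 m/s × 1.944 = 32 knots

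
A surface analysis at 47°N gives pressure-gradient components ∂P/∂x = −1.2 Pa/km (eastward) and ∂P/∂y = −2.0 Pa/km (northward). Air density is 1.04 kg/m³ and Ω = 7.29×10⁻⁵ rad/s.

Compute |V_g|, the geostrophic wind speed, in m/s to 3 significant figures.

21.0 m/s

Coriolis parameter at 47°N:
f = 2Ω sin φ = 2 × 7.29×10⁻⁵ × sin 47° = 1.07×10⁻⁴ s⁻¹
Component geostrophic relations (x east, y north):
u_g = −(1/(fρ)) ∂P/∂y,  v_g = (1/(fρ)) ∂P/∂x
u_g = −(−2.0×10⁻³)/(1.07×10⁻⁴ × 1.04) = 18.0 m/s;  v_g = (−1.2×10⁻³)/(1.07×10⁻⁴ × 1.04) = −10.8 m/s
|V_g| = √(u_g² + v_g²) = 21.0 m/s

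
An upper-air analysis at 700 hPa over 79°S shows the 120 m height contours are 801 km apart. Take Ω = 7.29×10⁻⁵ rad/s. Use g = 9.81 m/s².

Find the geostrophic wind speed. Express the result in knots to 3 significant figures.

20.0 knots

Coriolis parameter at 79°S:
f = 2Ω sin φ = 2 × 7.29×10⁻⁵ × sin 79° = 1.43×10⁻⁴ s⁻¹
Height gradient: |∂Z/∂n| = 120 m / 801000 m = 1.50×10⁻⁴
On a pressure surface, geostrophic balance gives V_g = (g/f)|∂Z/∂n|:
V_g = 9.81 × 1.50×10⁻⁴ / 1.43×10⁻⁴ = 10.3 m/s
Converting: 10.3 m/s × 1.944 = 20.0 knots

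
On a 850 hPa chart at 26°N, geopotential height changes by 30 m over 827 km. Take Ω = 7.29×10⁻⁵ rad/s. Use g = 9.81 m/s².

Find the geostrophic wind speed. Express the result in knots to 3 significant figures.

10.8 knots

Coriolis parameter at 26°N:
f = 2Ω sin φ = 2 × 7.29×10⁻⁵ × sin 26° = 6.39×10⁻⁵ s⁻¹
Height gradient: |∂Z/∂n| = 30 m / 827000 m = 3.63×10⁻⁵
On a pressure surface, geostrophic balance gives V_g = (g/f)|∂Z/∂n|:
V_g = 9.81 × 3.63×10⁻⁵ / 6.39×10⁻⁵ = 5.57 m/s
Converting: 5.57 m/s × 1.944 = 10.8 knots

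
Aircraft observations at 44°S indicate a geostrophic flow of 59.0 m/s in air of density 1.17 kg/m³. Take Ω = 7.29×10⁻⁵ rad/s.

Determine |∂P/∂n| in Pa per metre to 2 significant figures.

Coriolis parameter at 44°S:
f = 2Ω sin φ = 2 × 7.29×10⁻⁵ × sin 44° = 1.01×10⁻⁴ s⁻¹
Geostrophic balance rearranged: |∂P/∂n| = f ρ V_g
|∂P/∂n| = 1.01×10⁻⁴ × 1.17 × 59.0 = 6.99×10⁻³ Pa/m

7.0×10⁻³ Pa/m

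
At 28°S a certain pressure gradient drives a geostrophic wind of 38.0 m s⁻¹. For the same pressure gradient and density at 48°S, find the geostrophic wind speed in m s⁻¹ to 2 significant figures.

With the same pressure gradient and density, V_g ∝ 1/f ∝ 1/sin φ.
V₂ = V₁ · sin φ₁ / sin φ₂ = 38.0 × sin 28° / sin 48°
V₂ = 38.0 × 0.4695/0.7431 = 24 m s⁻¹

24 m s⁻¹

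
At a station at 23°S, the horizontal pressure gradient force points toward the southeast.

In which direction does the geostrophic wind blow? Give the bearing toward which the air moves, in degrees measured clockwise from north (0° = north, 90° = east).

045°

The pressure-gradient force points toward the southeast (bearing 135°).
Geostrophic balance: in the Southern Hemisphere the Coriolis force deflects motion to the left, so the geostrophic wind blows 90° to the left of the pressure-gradient force (low pressure on the right).
Rotating 135° by 90° counterclockwise gives 045° — the wind blows toward the northeast.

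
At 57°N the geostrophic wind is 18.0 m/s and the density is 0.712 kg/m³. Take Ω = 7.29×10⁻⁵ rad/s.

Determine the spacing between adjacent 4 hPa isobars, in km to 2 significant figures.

Coriolis parameter at 57°N:
f = 2Ω sin φ = 2 × 7.29×10⁻⁵ × sin 57° = 1.22×10⁻⁴ s⁻¹
Geostrophic balance rearranged: |∂P/∂n| = f ρ V_g
|∂P/∂n| = 1.22×10⁻⁴ × 0.712 × 18.0 = 1.57×10⁻³ Pa/m
Isobar spacing: Δn = ΔP/|∂P/∂n| = 400 Pa / 1.57×10⁻³ Pa/m = 255246 m ≈ 260 km

260 km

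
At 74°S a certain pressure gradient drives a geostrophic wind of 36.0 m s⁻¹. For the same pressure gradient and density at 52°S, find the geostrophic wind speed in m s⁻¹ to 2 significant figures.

44 m s⁻¹

With the same pressure gradient and density, V_g ∝ 1/f ∝ 1/sin φ.
V₂ = V₁ · sin φ₁ / sin φ₂ = 36.0 × sin 74° / sin 52°
V₂ = 36.0 × 0.9613/0.7880 = 44 m s⁻¹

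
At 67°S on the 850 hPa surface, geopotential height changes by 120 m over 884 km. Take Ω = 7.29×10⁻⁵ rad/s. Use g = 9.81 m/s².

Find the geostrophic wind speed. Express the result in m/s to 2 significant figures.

9.9 m/s

Coriolis parameter at 67°S:
f = 2Ω sin φ = 2 × 7.29×10⁻⁵ × sin 67° = 1.34×10⁻⁴ s⁻¹
Height gradient: |∂Z/∂n| = 120 m / 884000 m = 1.36×10⁻⁴
On a pressure surface, geostrophic balance gives V_g = (g/f)|∂Z/∂n|:
V_g = 9.81 × 1.36×10⁻⁴ / 1.34×10⁻⁴ = 9.92 m/s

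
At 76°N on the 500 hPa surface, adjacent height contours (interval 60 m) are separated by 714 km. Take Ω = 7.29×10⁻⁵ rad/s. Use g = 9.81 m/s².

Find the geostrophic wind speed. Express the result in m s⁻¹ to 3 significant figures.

5.83 m s⁻¹

Coriolis parameter at 76°N:
f = 2Ω sin φ = 2 × 7.29×10⁻⁵ × sin 76° = 1.41×10⁻⁴ s⁻¹
Height gradient: |∂Z/∂n| = 60 m / 714000 m = 8.40×10⁻⁵
On a pressure surface, geostrophic balance gives V_g = (g/f)|∂Z/∂n|:
V_g = 9.81 × 8.40×10⁻⁵ / 1.41×10⁻⁴ = 5.83 m/s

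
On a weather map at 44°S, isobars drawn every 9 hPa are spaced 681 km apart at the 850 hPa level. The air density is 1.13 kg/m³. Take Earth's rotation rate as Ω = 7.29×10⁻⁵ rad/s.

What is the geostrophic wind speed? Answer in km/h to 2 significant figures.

Coriolis parameter at 44°S:
f = 2Ω sin φ = 2 × 7.29×10⁻⁵ × sin 44° = 1.01×10⁻⁴ s⁻¹
Pressure gradient: |∂P/∂n| = 900 Pa / 681000 m = 1.32×10⁻³ Pa/m
Geostrophic balance (pressure-gradient force = Coriolis force):
V_g = (1/(fρ)) |∂P/∂n| = 1.32×10⁻³ / (1.01×10⁻⁴ × 1.13) = 11.5 m/s
Converting: 11.5 m/s × 3.6 = 42 km/h

42 km/h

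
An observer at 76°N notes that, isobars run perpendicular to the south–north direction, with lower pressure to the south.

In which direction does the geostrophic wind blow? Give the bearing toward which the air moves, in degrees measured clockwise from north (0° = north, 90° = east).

270°

The pressure-gradient force points toward the south (bearing 180°).
Geostrophic balance: in the Northern Hemisphere the Coriolis force deflects motion to the right, so the geostrophic wind blows 90° to the right of the pressure-gradient force (low pressure on the left).
Rotating 180° by 90° clockwise gives 270° — the wind blows toward the west.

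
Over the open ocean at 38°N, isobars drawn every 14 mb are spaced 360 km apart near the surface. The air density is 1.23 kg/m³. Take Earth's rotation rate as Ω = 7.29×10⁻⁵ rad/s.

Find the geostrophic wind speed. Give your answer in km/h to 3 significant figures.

127 km/h

Coriolis parameter at 38°N:
f = 2Ω sin φ = 2 × 7.29×10⁻⁵ × sin 38° = 8.98×10⁻⁵ s⁻¹
Pressure gradient: |∂P/∂n| = 1400 Pa / 360000 m = 3.89×10⁻³ Pa/m
Geostrophic balance (pressure-gradient force = Coriolis force):
V_g = (1/(fρ)) |∂P/∂n| = 3.89×10⁻³ / (8.98×10⁻⁵ × 1.23) = 35.2 m/s
Converting: 35.2 m/s × 3.6 = 127 km/h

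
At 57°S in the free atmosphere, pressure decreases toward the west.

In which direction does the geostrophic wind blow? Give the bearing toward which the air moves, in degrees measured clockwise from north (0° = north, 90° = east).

180°

The pressure-gradient force points toward the west (bearing 270°).
Geostrophic balance: in the Southern Hemisphere the Coriolis force deflects motion to the left, so the geostrophic wind blows 90° to the left of the pressure-gradient force (low pressure on the right).
Rotating 270° by 90° counterclockwise gives 180° — the wind blows toward the south.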